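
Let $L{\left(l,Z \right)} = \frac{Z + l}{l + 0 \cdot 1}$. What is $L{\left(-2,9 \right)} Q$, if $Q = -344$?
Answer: $1204$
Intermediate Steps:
$L{\left(l,Z \right)} = \frac{Z + l}{l}$ ($L{\left(l,Z \right)} = \frac{Z + l}{l + 0} = \frac{Z + l}{l}$)
$L{\left(-2,9 \right)} Q = \frac{9 - 2}{-2} \left(-344\right) = \left(- \frac{1}{2}\right) 7 \left(-344\right) = \left(- \frac{7}{2}\right) \left(-344\right) = 1204$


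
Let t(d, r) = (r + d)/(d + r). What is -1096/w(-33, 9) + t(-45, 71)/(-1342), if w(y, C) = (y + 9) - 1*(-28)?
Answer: -367709/1342 ≈ -274.00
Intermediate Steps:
w(y, C) = 37 + y (w(y, C) = (9 + y) + 28 = 37 + y)
t(d, r) = 1 (t(d, r) = (d + r)/(d + r) = 1)
-1096/w(-33, 9) + t(-45, 71)/(-1342) = -1096/(37 - 33) + 1/(-1342) = -1096/4 + 1*(-1/1342) = -1096*¼ - 1/1342 = -274 - 1/1342 = -367709/1342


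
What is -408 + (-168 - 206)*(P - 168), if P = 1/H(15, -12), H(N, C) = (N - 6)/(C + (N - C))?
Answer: 185402/3 ≈ 61801.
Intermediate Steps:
H(N, C) = (-6 + N)/N
P = 5/3 (P = 1/((-6 + 15)/15) = 1/((1/15)*9) = 1/(⅗) = 5/3 ≈ 1.6667)
-408 + (-168 - 206)*(P - 168) = -408 + (-168 - 206)*(5/3 - 168) = -408 - 374*(-499/3) = -408 + 186626/3 = 185402/3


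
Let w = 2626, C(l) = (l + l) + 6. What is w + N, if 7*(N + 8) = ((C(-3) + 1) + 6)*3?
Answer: 2621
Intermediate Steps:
C(l) = 6 + 2*l (C(l) = 2*l + 6 = 6 + 2*l)
N = -5 (N = -8 + ((((6 + 2*(-3)) + 1) + 6)*3)/7 = -8 + ((((6 - 6) + 1) + 6)*3)/7 = -8 + (((0 + 1) + 6)*3)/7 = -8 + ((1 + 6)*3)/7 = -8 + (7*3)/7 = -8 + (1/7)*21 = -8 + 3 = -5)
w + N = 2626 - 5 = 2621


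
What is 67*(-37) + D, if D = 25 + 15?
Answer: -2439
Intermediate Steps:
D = 40
67*(-37) + D = 67*(-37) + 40 = -2479 + 40 = -2439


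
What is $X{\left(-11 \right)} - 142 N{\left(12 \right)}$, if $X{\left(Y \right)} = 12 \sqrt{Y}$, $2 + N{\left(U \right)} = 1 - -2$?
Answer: $-142 + 12 i \sqrt{11} \approx -142.0 + 39.799 i$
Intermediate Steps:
$N{\left(U \right)} = 1$ ($N{\left(U \right)} = -2 + \left(1 - -2\right) = -2 + \left(1 + 2\right) = -2 + 3 = 1$)
$X{\left(-11 \right)} - 142 N{\left(12 \right)} = 12 \sqrt{-11} - 142 = 12 i \sqrt{11} - 142 = -142 + 12 i \sqrt{11}$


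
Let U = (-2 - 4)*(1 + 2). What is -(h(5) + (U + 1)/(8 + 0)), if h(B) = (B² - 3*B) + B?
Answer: -103/8 ≈ -12.875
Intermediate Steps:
U = -18 (U = -6*3 = -18)
h(B) = B² - 2*B
-(h(5) + (U + 1)/(8 + 0)) = -(5*(-2 + 5) + (-18 + 1)/(8 + 0)) = -(5*3 - 17/8) = -(15 - 17*⅛) = -(15 - 17/8) = -103/8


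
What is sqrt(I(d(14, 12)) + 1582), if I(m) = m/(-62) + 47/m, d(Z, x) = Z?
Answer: sqrt(298568998)/434 ≈ 39.814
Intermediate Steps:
I(m) = 47/m - m/62 (I(m) = m*(-1/62) + 47/m = -m/62 + 47/m = 47/m - m/62)
sqrt(I(d(14, 12)) + 1582) = sqrt((47/14 - 1/62*14) + 1582) = sqrt((47*(1/14) - 7/31) + 1582) = sqrt((47/14 - 7/31) + 1582) = sqrt(1359/434 + 1582) = sqrt(687947/434) = sqrt(298568998)/434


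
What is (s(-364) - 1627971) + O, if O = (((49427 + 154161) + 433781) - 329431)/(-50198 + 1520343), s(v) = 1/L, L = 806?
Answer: -1929042611522597/1184936870 ≈ -1.6280e+6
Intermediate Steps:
s(v) = 1/806
O = 307938/1470145 (O = ((203588 + 433781) - 329431)/1470145 = (637369 - 329431)*(1/1470145) = 307938*(1/1470145) = 307938/1470145 ≈ 0.20946)
(s(-364) - 1627971) + O = (1/806 - 1627971) + 307938/1470145 = -1312144625/806 + 307938/1470145 = -1929042611522597/1184936870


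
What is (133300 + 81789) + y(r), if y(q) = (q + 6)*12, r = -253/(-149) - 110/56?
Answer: 224409590/1043 ≈ 2.1516e+5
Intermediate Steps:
r = -1111/4172 (r = -253*(-1/149) - 110*1/56 = 253/149 - 55/28 = -1111/4172 ≈ -0.26630)
y(q) = 72 + 12*q (y(q) = (6 + q)*12 = 72 + 12*q)
(133300 + 81789) + y(r) = (133300 + 81789) + (72 + 12*(-1111/4172)) = 215089 + (72 - 3333/1043) = 215089 + 71763/1043 = 224409590/1043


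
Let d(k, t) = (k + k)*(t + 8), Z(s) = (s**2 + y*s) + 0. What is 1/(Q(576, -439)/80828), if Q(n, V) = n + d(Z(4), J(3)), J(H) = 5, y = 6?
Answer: 20207/404 ≈ 50.017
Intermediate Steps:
Z(s) = s**2 + 6*s (Z(s) = (s**2 + 6*s) + 0 = s**2 + 6*s)
d(k, t) = 2*k*(8 + t) (d(k, t) = (2*k)*(8 + t) = 2*k*(8 + t))
Q(n, V) = 1040 + n (Q(n, V) = n + 2*(4*(6 + 4))*(8 + 5) = n + 2*(4*10)*13 = n + 2*40*13 = n + 1040 = 1040 + n)
1/(Q(576, -439)/80828) = 1/((1040 + 576)/80828) = 1/(1616*(1/80828)) = 1/(404/20207) = 20207/404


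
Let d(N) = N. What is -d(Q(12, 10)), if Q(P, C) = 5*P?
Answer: -60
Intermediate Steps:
-d(Q(12, 10)) = -5*12 = -1*60 = -60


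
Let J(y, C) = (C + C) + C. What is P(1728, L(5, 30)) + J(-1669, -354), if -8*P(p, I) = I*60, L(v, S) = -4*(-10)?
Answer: -1362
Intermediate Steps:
L(v, S) = 40
J(y, C) = 3*C (J(y, C) = 2*C + C = 3*C)
P(p, I) = -15*I/2 (P(p, I) = -I*60/8 = -15*I/2)
P(1728, L(5, 30)) + J(-1669, -354) = -15/2*40 + 3*(-354) = -300 - 1062 = -1362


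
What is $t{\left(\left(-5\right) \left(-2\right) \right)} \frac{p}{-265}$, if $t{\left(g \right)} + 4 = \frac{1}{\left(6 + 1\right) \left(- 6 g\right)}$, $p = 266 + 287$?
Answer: $\frac{132799}{15900} \approx 8.3521$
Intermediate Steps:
$p = 553$
$t{\left(g \right)} = -4 - \frac{1}{42 g}$ ($t{\left(g \right)} = -4 + \frac{1}{\left(6 + 1\right) \left(- 6 g\right)} = -4 + \frac{\left(- \frac{1}{6}\right) \frac{1}{g}}{7} = -4 - \frac{1}{42 g}$)
$t{\left(\left(-5\right) \left(-2\right) \right)} \frac{p}{-265} = \left(-4 - \frac{1}{42 \left(\left(-5\right) \left(-2\right)\right)}\right) \frac{553}{-265} = \left(-4 - \frac{1}{42 \cdot 10}\right) 553 \left(- \frac{1}{265}\right) = \left(-4 - \frac{1}{420}\right) \left(- \frac{553}{265}\right) = \left(- \frac{1681}{420}\right) \left(- \frac{553}{265}\right) = \frac{132799}{15900}$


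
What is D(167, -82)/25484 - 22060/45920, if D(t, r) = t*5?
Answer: -6547923/14627816 ≈ -0.44764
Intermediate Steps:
D(t, r) = 5*t
D(167, -82)/25484 - 22060/45920 = (5*167)/25484 - 22060/45920 = 835*(1/25484) - 22060*1/45920 = 835/25484 - 1103/2296 = -6547923/14627816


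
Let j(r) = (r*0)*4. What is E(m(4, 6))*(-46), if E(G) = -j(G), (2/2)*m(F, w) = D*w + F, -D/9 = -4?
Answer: 0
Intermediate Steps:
D = 36 (D = -9*(-4) = 36)
j(r) = 0 (j(r) = 0*4 = 0)
m(F, w) = F + 36*w (m(F, w) = 36*w + F = F + 36*w)
E(G) = 0 (E(G) = -1*0 = 0)
E(m(4, 6))*(-46) = 0*(-46) = 0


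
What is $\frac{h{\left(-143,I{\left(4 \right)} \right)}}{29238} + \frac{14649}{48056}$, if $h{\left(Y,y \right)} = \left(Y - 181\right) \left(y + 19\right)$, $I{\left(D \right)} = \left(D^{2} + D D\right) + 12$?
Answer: $- \frac{92101935}{234176888} \approx -0.3933$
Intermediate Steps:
$I{\left(D \right)} = 12 + 2 D^{2}$ ($I{\left(D \right)} = \left(D^{2} + D^{2}\right) + 12 = 2 D^{2} + 12 = 12 + 2 D^{2}$)
$h{\left(Y,y \right)} = \left(-181 + Y\right) \left(19 + y\right)$
$\frac{h{\left(-143,I{\left(4 \right)} \right)}}{29238} + \frac{14649}{48056} = \frac{-3439 - 181 \left(12 + 2 \cdot 4^{2}\right) + 19 \left(-143\right) - 143 \left(12 + 2 \cdot 4^{2}\right)}{29238} + \frac{14649}{48056} = \left(-3439 - 181 \left(12 + 2 \cdot 16\right) - 2717 - 143 \left(12 + 2 \cdot 16\right)\right) \frac{1}{29238} + 14649 \cdot \frac{1}{48056} = \left(-3439 - 181 \left(12 + 32\right) - 2717 - 143 \left(12 + 32\right)\right) \frac{1}{29238} + \frac{14649}{48056} = \left(-3439 - 7964 - 2717 - 6292\right) \frac{1}{29238} + \frac{14649}{48056} = \left(-20412\right) \frac{1}{29238} + \frac{14649}{48056} = - \frac{3402}{4873} + \frac{14649}{48056} = - \frac{92101935}{234176888}$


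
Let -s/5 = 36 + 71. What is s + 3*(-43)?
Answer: -664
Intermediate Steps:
s = -535 (s = -5*(36 + 71) = -5*107 = -535)
s + 3*(-43) = -535 + 3*(-43) = -535 - 129 = -664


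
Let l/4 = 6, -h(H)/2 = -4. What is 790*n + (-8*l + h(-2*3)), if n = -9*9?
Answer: -64174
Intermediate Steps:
h(H) = 8 (h(H) = -2*(-4) = 8)
l = 24 (l = 4*6 = 24)
n = -81
790*n + (-8*l + h(-2*3)) = 790*(-81) + (-8*24 + 8) = -63990 + (-192 + 8) = -63990 - 184 = -64174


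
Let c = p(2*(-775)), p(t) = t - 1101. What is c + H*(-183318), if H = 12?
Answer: -2202467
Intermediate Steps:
p(t) = -1101 + t
c = -2651 (c = -1101 + 2*(-775) = -1101 - 1550 = -2651)
c + H*(-183318) = -2651 + 12*(-183318) = -2651 - 2199816 = -2202467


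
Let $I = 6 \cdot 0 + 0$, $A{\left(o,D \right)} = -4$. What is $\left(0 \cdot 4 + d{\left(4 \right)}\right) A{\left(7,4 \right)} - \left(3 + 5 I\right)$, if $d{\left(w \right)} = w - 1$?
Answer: $-15$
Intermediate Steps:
$d{\left(w \right)} = -1 + w$ ($d{\left(w \right)} = w - 1 = -1 + w$)
$I = 0$ ($I = 0 + 0 = 0$)
$\left(0 \cdot 4 + d{\left(4 \right)}\right) A{\left(7,4 \right)} - \left(3 + 5 I\right) = \left(0 \cdot 4 + \left(-1 + 4\right)\right) \left(-4\right) - 3 = \left(0 + 3\right) \left(-4\right) + \left(0 - 3\right) = 3 \left(-4\right) - 3 = -12 - 3 = -15$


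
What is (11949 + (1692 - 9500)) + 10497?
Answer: 14638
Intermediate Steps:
(11949 + (1692 - 9500)) + 10497 = (11949 - 7808) + 10497 = 4141 + 10497 = 14638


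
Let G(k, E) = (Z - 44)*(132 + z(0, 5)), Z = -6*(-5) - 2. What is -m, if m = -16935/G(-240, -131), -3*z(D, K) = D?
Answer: -5645/704 ≈ -8.0185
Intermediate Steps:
Z = 28 (Z = 30 - 2 = 28)
z(D, K) = -D/3
G(k, E) = -2112 (G(k, E) = (28 - 44)*(132 - ⅓*0) = -16*(132 + 0) = -16*132 = -2112)
m = 5645/704 (m = -16935/(-2112) = -16935*(-1/2112) = 5645/704 ≈ 8.0185)
-m = -1*5645/704 = -5645/704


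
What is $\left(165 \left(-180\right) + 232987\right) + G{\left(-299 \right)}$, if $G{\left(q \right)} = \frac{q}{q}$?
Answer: $203288$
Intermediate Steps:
$G{\left(q \right)} = 1$
$\left(165 \left(-180\right) + 232987\right) + G{\left(-299 \right)} = \left(165 \left(-180\right) + 232987\right) + 1 = \left(-29700 + 232987\right) + 1 = 203287 + 1 = 203288$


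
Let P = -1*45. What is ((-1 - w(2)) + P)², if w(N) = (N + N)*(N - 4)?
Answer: 1444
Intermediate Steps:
w(N) = 2*N*(-4 + N) (w(N) = (2*N)*(-4 + N) = 2*N*(-4 + N))
P = -45
((-1 - w(2)) + P)² = ((-1 - 2*2*(-4 + 2)) - 45)² = ((-1 - 2*2*(-2)) - 45)² = ((-1 - 1*(-8)) - 45)² = ((-1 + 8) - 45)² = (7 - 45)² = (-38)² = 1444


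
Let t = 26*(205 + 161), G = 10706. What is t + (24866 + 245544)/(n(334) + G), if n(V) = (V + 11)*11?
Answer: 138261926/14501 ≈ 9534.6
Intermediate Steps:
t = 9516 (t = 26*366 = 9516)
n(V) = 121 + 11*V (n(V) = (11 + V)*11 = 121 + 11*V)
t + (24866 + 245544)/(n(334) + G) = 9516 + (24866 + 245544)/((121 + 11*334) + 10706) = 9516 + 270410/((121 + 3674) + 10706) = 9516 + 270410/(3795 + 10706) = 9516 + 270410/14501 = 138261926/14501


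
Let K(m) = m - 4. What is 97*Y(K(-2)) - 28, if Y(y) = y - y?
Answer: -28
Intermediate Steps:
K(m) = -4 + m
Y(y) = 0
97*Y(K(-2)) - 28 = 97*0 - 28 = 0 - 28 = -28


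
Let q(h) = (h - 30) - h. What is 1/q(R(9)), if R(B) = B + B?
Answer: -1/30 ≈ -0.033333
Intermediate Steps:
R(B) = 2*B
q(h) = -30 (q(h) = (-30 + h) - h = -30)
1/q(R(9)) = 1/(-30) = -1/30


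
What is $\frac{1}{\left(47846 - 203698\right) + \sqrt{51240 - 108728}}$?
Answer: $- \frac{38963}{6072475848} - \frac{i \sqrt{3593}}{6072475848} \approx -6.4163 \cdot 10^{-6} - 9.871 \cdot 10^{-9} i$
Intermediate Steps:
$\frac{1}{\left(47846 - 203698\right) + \sqrt{51240 - 108728}} = \frac{1}{-155852 + \sqrt{-57488}} = \frac{1}{-155852 + 4 i \sqrt{3593}}$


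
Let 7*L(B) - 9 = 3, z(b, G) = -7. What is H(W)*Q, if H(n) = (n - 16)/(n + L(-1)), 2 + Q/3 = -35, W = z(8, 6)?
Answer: -483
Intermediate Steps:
W = -7
Q = -111 (Q = -6 + 3*(-35) = -6 - 105 = -111)
L(B) = 12/7 (L(B) = 9/7 + (1/7)*3 = 9/7 + 3/7 = 12/7)
H(n) = (-16 + n)/(12/7 + n) (H(n) = (n - 16)/(n + 12/7) = (-16 + n)/(12/7 + n))
H(W)*Q = (7*(-16 - 7)/(12 + 7*(-7)))*(-111) = (7*(-23)/(12 - 49))*(-111) = (7*(-23)/(-37))*(-111) = (7*(-1/37)*(-23))*(-111) = (161/37)*(-111) = -483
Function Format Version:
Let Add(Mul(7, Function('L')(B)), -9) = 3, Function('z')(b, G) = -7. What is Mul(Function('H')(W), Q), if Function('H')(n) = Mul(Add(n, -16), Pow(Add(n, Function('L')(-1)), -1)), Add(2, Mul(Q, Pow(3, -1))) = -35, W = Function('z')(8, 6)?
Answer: -483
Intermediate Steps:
W = -7
Q = -111 (Q = Add(-6, Mul(3, -35)) = Add(-6, -105) = -111)
Function('L')(B) = Rational(12, 7) (Function('L')(B) = Add(Rational(9, 7), Mul(Rational(1, 7), 3)) = Add(Rational(9, 7), Rational(3, 7)) = Rational(12, 7))
Function('H')(n) = Mul(Pow(Add(Rational(12, 7), n), -1), Add(-16, n)) (Function('H')(n) = Mul(Add(n, -16), Pow(Add(n, Rational(12, 7)), -1)) = Mul(Add(-16, n), Pow(Add(Rational(12, 7), n), -1)) = Mul(Pow(Add(Rational(12, 7), n), -1), Add(-16, n)))
Mul(Function('H')(W), Q) = Mul(Mul(7, Pow(Add(12, Mul(7, -7)), -1), Add(-16, -7)), -111) = Mul(Mul(7, Pow(Add(12, -49), -1), -23), -111) = Mul(Mul(7, Pow(-37, -1), -23), -111) = Mul(Mul(7, Rational(-1, 37), -23), -111) = Mul(Rational(161, 37), -111) = -483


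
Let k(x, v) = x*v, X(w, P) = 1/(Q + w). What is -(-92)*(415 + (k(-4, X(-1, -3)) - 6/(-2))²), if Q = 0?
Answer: 42688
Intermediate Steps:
X(w, P) = 1/w (X(w, P) = 1/(0 + w) = 1/w)
k(x, v) = v*x
-(-92)*(415 + (k(-4, X(-1, -3)) - 6/(-2))²) = -(-92)*(415 + (-4/(-1) - 6/(-2))²) = -(-92)*(415 + (-1*(-4) - 6*(-½))²) = -(-92)*(415 + (4 + 3)²) = -(-92)*(415 + 7²) = -(-92)*(415 + 49) = -(-92)*464 = -1*(-42688) = 42688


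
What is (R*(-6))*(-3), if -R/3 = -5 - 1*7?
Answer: 648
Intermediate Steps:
R = 36 (R = -3*(-5 - 1*7) = -3*(-5 - 7) = -3*(-12) = 36)
(R*(-6))*(-3) = (36*(-6))*(-3) = -216*(-3) = 648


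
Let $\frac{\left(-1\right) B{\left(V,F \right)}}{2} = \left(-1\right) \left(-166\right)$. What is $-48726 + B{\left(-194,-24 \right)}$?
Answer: $-49058$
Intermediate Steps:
$B{\left(V,F \right)} = -332$ ($B{\left(V,F \right)} = - 2 \left(\left(-1\right) \left(-166\right)\right) = \left(-2\right) 166 = -332$)
$-48726 + B{\left(-194,-24 \right)} = -48726 - 332 = -49058$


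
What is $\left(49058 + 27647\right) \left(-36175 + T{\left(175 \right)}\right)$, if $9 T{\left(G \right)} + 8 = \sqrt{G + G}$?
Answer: $- \frac{24973844015}{9} + \frac{383525 \sqrt{14}}{9} \approx -2.7747 \cdot 10^{9}$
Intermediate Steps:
$T{\left(G \right)} = - \frac{8}{9} + \frac{\sqrt{2} \sqrt{G}}{9}$ ($T{\left(G \right)} = - \frac{8}{9} + \frac{\sqrt{G + G}}{9} = - \frac{8}{9} + \frac{\sqrt{2 G}}{9} = - \frac{8}{9} + \frac{\sqrt{2} \sqrt{G}}{9}$)
$\left(49058 + 27647\right) \left(-36175 + T{\left(175 \right)}\right) = \left(49058 + 27647\right) \left(-36175 - \left(\frac{8}{9} - \frac{\sqrt{2} \sqrt{175}}{9}\right)\right) = 76705 \left(-36175 - \left(\frac{8}{9} - \frac{\sqrt{2} \cdot 5 \sqrt{7}}{9}\right)\right) = 76705 \left(-36175 - \left(\frac{8}{9} - \frac{5 \sqrt{14}}{9}\right)\right) = 76705 \left(- \frac{325583}{9} + \frac{5 \sqrt{14}}{9}\right) = - \frac{24973844015}{9} + \frac{383525 \sqrt{14}}{9}$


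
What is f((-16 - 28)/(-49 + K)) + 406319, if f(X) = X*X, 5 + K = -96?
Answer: 2285544859/5625 ≈ 4.0632e+5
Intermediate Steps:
K = -101 (K = -5 - 96 = -101)
f(X) = X²
f((-16 - 28)/(-49 + K)) + 406319 = ((-16 - 28)/(-49 - 101))² + 406319 = (-44/(-150))² + 406319 = (-44*(-1/150))² + 406319 = (22/75)² + 406319 = 484/5625 + 406319 = 2285544859/5625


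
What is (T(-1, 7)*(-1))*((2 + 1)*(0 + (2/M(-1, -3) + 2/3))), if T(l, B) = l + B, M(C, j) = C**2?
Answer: -48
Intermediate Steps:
T(l, B) = B + l
(T(-1, 7)*(-1))*((2 + 1)*(0 + (2/M(-1, -3) + 2/3))) = ((7 - 1)*(-1))*((2 + 1)*(0 + (2/((-1)**2) + 2/3))) = (6*(-1))*(3*(0 + (2/1 + 2*(1/3)))) = -18*(0 + (2*1 + 2/3)) = -18*(0 + (2 + 2/3)) = -18*(0 + 8/3) = -18*8/3 = -6*8 = -48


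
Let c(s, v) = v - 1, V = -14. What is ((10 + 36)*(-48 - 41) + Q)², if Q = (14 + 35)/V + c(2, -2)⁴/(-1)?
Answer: 69839449/4 ≈ 1.7460e+7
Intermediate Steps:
c(s, v) = -1 + v
Q = -169/2 (Q = (14 + 35)/(-14) + (-1 - 2)⁴/(-1) = 49*(-1/14) + (-3)⁴*(-1) = -7/2 + 81*(-1) = -7/2 - 81 = -169/2 ≈ -84.500)
((10 + 36)*(-48 - 41) + Q)² = ((10 + 36)*(-48 - 41) - 169/2)² = (46*(-89) - 169/2)² = (-4094 - 169/2)² = (-8357/2)² = 69839449/4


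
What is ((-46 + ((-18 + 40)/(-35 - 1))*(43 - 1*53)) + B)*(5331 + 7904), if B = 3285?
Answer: 386541410/9 ≈ 4.2949e+7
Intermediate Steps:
((-46 + ((-18 + 40)/(-35 - 1))*(43 - 1*53)) + B)*(5331 + 7904) = ((-46 + ((-18 + 40)/(-35 - 1))*(43 - 1*53)) + 3285)*(5331 + 7904) = ((-46 + (22/(-36))*(43 - 53)) + 3285)*13235 = ((-46 + (22*(-1/36))*(-10)) + 3285)*13235 = ((-46 - 11/18*(-10)) + 3285)*13235 = ((-46 + 55/9) + 3285)*13235 = (-359/9 + 3285)*13235 = (29206/9)*13235 = 386541410/9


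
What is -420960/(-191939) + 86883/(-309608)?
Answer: 113656347543/59425849912 ≈ 1.9126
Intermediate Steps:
-420960/(-191939) + 86883/(-309608) = -420960*(-1/191939) + 86883*(-1/309608) = 420960/191939 - 86883/309608 = 113656347543/59425849912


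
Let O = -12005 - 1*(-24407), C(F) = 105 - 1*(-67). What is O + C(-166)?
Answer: 12574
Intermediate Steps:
C(F) = 172 (C(F) = 105 + 67 = 172)
O = 12402 (O = -12005 + 24407 = 12402)
O + C(-166) = 12402 + 172 = 12574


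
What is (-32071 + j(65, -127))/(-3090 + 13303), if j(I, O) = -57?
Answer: -32128/10213 ≈ -3.1458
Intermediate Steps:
(-32071 + j(65, -127))/(-3090 + 13303) = (-32071 - 57)/(-3090 + 13303) = -32128/10213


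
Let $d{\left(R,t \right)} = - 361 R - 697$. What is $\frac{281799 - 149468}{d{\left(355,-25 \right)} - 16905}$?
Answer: $- \frac{132331}{145757} \approx -0.90789$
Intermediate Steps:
$d{\left(R,t \right)} = -697 - 361 R$
$\frac{281799 - 149468}{d{\left(355,-25 \right)} - 16905} = \frac{281799 - 149468}{\left(-697 - 128155\right) - 16905} = \frac{132331}{-128852 - 16905} = \frac{132331}{-145757} = 132331 \left(- \frac{1}{145757}\right) = - \frac{132331}{145757}$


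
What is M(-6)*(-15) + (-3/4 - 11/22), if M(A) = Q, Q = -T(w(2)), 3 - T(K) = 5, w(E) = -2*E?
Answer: -125/4 ≈ -31.250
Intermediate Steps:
T(K) = -2 (T(K) = 3 - 1*5 = 3 - 5 = -2)
Q = 2 (Q = -1*(-2) = 2)
M(A) = 2
M(-6)*(-15) + (-3/4 - 11/22) = 2*(-15) + (-3/4 - 11/22) = -30 + (-3*¼ - 11*1/22) = -30 + (-¾ - ½) = -30 - 5/4 = -125/4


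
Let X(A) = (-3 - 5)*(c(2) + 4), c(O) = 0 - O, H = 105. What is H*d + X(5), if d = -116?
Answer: -12196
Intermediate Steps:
c(O) = -O
X(A) = -16 (X(A) = (-3 - 5)*(-1*2 + 4) = -8*(-2 + 4) = -8*2 = -16)
H*d + X(5) = 105*(-116) - 16 = -12180 - 16 = -12196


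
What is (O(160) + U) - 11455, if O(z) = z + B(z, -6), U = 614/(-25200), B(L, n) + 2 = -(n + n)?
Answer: -142191307/12600 ≈ -11285.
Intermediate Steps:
B(L, n) = -2 - 2*n (B(L, n) = -2 - (n + n) = -2 - 2*n)
U = -307/12600 (U = 614*(-1/25200) = -307/12600 ≈ -0.024365)
O(z) = 10 + z (O(z) = z + (-2 - 2*(-6)) = z + (-2 + 12) = z + 10 = 10 + z)
(O(160) + U) - 11455 = ((10 + 160) - 307/12600) - 11455 = (170 - 307/12600) - 11455 = 2141693/12600 - 11455 = -142191307/12600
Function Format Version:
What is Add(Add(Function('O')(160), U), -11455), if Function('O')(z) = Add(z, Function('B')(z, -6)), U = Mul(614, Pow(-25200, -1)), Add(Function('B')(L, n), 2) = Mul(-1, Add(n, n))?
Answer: Rational(-142191307, 12600) ≈ -11285.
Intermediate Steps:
Function('B')(L, n) = Add(-2, Mul(-2, n)) (Function('B')(L, n) = Add(-2, Mul(-1, Add(n, n))) = Add(-2, Mul(-1, Mul(2, n))) = Add(-2, Mul(-2, n)))
U = Rational(-307, 12600) (U = Mul(614, Rational(-1, 25200)) = Rational(-307, 12600) ≈ -0.024365)
Function('O')(z) = Add(10, z) (Function('O')(z) = Add(z, Add(-2, Mul(-2, -6))) = Add(z, Add(-2, 12)) = Add(z, 10) = Add(10, z))
Add(Add(Function('O')(160), U), -11455) = Add(Add(Add(10, 160), Rational(-307, 12600)), -11455) = Add(Add(170, Rational(-307, 12600)), -11455) = Add(Rational(2141693, 12600), -11455) = Rational(-142191307, 12600)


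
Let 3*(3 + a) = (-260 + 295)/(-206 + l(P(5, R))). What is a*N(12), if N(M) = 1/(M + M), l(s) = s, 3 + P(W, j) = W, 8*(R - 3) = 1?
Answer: -1871/14688 ≈ -0.12738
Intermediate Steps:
R = 25/8 (R = 3 + (⅛)*1 = 3 + ⅛ = 25/8 ≈ 3.1250)
P(W, j) = -3 + W
a = -1871/612 (a = -3 + ((-260 + 295)/(-206 + (-3 + 5)))/3 = -3 + (35/(-206 + 2))/3 = -3 + (35/(-204))/3 = -3 + (35*(-1/204))/3 = -3 + (⅓)*(-35/204) = -3 - 35/612 = -1871/612 ≈ -3.0572)
N(M) = 1/(2*M)
a*N(12) = -1871/(1224*12) = -1871/612*1/24 = -1871/14688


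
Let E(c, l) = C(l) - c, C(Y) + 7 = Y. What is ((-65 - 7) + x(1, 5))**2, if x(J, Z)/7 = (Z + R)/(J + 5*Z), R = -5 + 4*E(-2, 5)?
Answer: 5184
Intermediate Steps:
C(Y) = -7 + Y
E(c, l) = -7 + l - c (E(c, l) = (-7 + l) - c = -7 + l - c)
R = -5 (R = -5 + 4*(-7 + 5 - 1*(-2)) = -5 + 4*(-7 + 5 + 2) = -5 + 4*0 = -5 + 0 = -5)
x(J, Z) = 7*(-5 + Z)/(J + 5*Z) (x(J, Z) = 7*((Z - 5)/(J + 5*Z)) = 7*((-5 + Z)/(J + 5*Z)) = 7*(-5 + Z)/(J + 5*Z))
((-65 - 7) + x(1, 5))**2 = ((-65 - 7) + 7*(-5 + 5)/(1 + 5*5))**2 = (-72 + 7*0/(1 + 25))**2 = (-72 + 7*0/26)**2 = (-72 + 7*(1/26)*0)**2 = (-72 + 0)**2 = (-72)**2 = 5184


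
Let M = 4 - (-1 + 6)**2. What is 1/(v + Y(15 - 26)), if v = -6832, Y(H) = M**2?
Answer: -1/6391 ≈ -0.00015647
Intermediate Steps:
M = -21 (M = 4 - 1*5**2 = 4 - 1*25 = 4 - 25 = -21)
Y(H) = 441 (Y(H) = (-21)**2 = 441)
1/(v + Y(15 - 26)) = 1/(-6832 + 441) = 1/(-6391) = -1/6391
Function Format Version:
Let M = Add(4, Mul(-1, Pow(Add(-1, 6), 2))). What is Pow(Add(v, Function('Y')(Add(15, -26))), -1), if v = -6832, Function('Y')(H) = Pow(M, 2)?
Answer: Rational(-1, 6391) ≈ -0.00015647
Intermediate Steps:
M = -21 (M = Add(4, Mul(-1, Pow(5, 2))) = Add(4, Mul(-1, 25)) = Add(4, -25) = -21)
Function('Y')(H) = 441 (Function('Y')(H) = Pow(-21, 2) = 441)
Pow(Add(v, Function('Y')(Add(15, -26))), -1) = Pow(Add(-6832, 441), -1) = Pow(-6391, -1) = Rational(-1, 6391)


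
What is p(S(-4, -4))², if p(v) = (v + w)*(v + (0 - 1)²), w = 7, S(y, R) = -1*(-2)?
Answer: 729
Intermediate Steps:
S(y, R) = 2
p(v) = (1 + v)*(7 + v) (p(v) = (v + 7)*(v + (0 - 1)²) = (7 + v)*(v + (-1)²) = (7 + v)*(v + 1) = (7 + v)*(1 + v) = (1 + v)*(7 + v))
p(S(-4, -4))² = (7 + 2² + 8*2)² = (7 + 4 + 16)² = 27² = 729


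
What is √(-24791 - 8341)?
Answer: 2*I*√8283 ≈ 182.02*I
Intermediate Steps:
√(-24791 - 8341) = √(-33132) = 2*I*√8283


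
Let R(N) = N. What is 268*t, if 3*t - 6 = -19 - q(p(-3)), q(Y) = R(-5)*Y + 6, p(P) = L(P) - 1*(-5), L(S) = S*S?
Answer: 4556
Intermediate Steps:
L(S) = S**2
p(P) = 5 + P**2 (p(P) = P**2 - 1*(-5) = P**2 + 5 = 5 + P**2)
q(Y) = 6 - 5*Y (q(Y) = -5*Y + 6 = 6 - 5*Y)
t = 17 (t = 2 + (-19 - (6 - 5*(5 + (-3)**2)))/3 = 2 + (-19 - (6 - 5*(5 + 9)))/3 = 2 + (-19 - (6 - 5*14))/3 = 2 + (-19 - (6 - 70))/3 = 2 + (-19 - 1*(-64))/3 = 2 + (-19 + 64)/3 = 2 + (1/3)*45 = 2 + 15 = 17)
268*t = 268*17 = 4556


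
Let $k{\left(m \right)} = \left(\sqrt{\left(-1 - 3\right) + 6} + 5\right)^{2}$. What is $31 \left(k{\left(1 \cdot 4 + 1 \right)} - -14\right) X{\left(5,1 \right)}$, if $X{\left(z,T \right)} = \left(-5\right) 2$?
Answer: $-12710 - 3100 \sqrt{2} \approx -17094.0$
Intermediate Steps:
$X{\left(z,T \right)} = -10$
$k{\left(m \right)} = \left(5 + \sqrt{2}\right)^{2}$ ($k{\left(m \right)} = \left(\sqrt{\left(-1 - 3\right) + 6} + 5\right)^{2} = \left(\sqrt{-4 + 6} + 5\right)^{2} = \left(\sqrt{2} + 5\right)^{2} = \left(5 + \sqrt{2}\right)^{2}$)
$31 \left(k{\left(1 \cdot 4 + 1 \right)} - -14\right) X{\left(5,1 \right)} = 31 \left(\left(5 + \sqrt{2}\right)^{2} - -14\right) \left(-10\right) = 31 \left(\left(5 + \sqrt{2}\right)^{2} + 14\right) \left(-10\right) = 31 \left(14 + \left(5 + \sqrt{2}\right)^{2}\right) \left(-10\right) = \left(434 + 31 \left(5 + \sqrt{2}\right)^{2}\right) \left(-10\right) = -4340 - 310 \left(5 + \sqrt{2}\right)^{2}$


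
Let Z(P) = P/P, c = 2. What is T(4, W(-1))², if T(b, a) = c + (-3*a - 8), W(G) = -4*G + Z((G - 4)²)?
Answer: 441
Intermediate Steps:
Z(P) = 1
W(G) = 1 - 4*G (W(G) = -4*G + 1 = 1 - 4*G)
T(b, a) = -6 - 3*a (T(b, a) = 2 + (-3*a - 8) = 2 + (-8 - 3*a) = -6 - 3*a)
T(4, W(-1))² = (-6 - 3*(1 - 4*(-1)))² = (-6 - 3*(1 + 4))² = (-6 - 3*5)² = (-6 - 15)² = (-21)² = 441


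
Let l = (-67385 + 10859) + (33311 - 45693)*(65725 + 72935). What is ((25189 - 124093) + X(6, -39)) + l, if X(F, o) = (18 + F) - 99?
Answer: -1717043625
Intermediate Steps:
X(F, o) = -81 + F
l = -1716944646 (l = -56526 - 12382*138660 = -56526 - 1716888120 = -1716944646)
((25189 - 124093) + X(6, -39)) + l = ((25189 - 124093) + (-81 + 6)) - 1716944646 = (-98904 - 75) - 1716944646 = -98979 - 1716944646 = -1717043625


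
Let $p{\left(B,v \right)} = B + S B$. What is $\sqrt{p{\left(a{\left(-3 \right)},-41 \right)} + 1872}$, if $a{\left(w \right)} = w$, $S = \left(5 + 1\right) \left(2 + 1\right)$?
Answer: $11 \sqrt{15} \approx 42.603$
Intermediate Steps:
$S = 18$ ($S = 6 \cdot 3 = 18$)
$p{\left(B,v \right)} = 19 B$ ($p{\left(B,v \right)} = B + 18 B = 19 B$)
$\sqrt{p{\left(a{\left(-3 \right)},-41 \right)} + 1872} = \sqrt{19 \left(-3\right) + 1872} = \sqrt{-57 + 1872} = \sqrt{1815} = 11 \sqrt{15}$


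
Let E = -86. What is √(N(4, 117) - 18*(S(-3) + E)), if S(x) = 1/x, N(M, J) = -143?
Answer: √1411 ≈ 37.563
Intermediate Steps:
√(N(4, 117) - 18*(S(-3) + E)) = √(-143 - 18*(1/(-3) - 86)) = √(-143 - 18*(-⅓ - 86)) = √(-143 - 18*(-259/3)) = √(-143 + 1554) = √1411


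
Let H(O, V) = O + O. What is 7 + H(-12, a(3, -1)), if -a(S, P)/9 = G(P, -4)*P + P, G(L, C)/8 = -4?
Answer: -17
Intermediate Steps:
G(L, C) = -32 (G(L, C) = 8*(-4) = -32)
a(S, P) = 279*P (a(S, P) = -9*(-32*P + P) = -(-279)*P = 279*P)
H(O, V) = 2*O
7 + H(-12, a(3, -1)) = 7 + 2*(-12) = 7 - 24 = -17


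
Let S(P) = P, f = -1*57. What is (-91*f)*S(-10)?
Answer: -51870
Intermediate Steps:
f = -57
(-91*f)*S(-10) = -91*(-57)*(-10) = 5187*(-10) = -51870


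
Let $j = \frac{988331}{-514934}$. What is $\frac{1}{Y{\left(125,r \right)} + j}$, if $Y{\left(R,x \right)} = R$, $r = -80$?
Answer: $\frac{514934}{63378419} \approx 0.0081248$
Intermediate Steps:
$j = - \frac{988331}{514934}$ ($j = 988331 \left(- \frac{1}{514934}\right) = - \frac{988331}{514934} \approx -1.9193$)
$\frac{1}{Y{\left(125,r \right)} + j} = \frac{1}{125 - \frac{988331}{514934}} = \frac{1}{\frac{63378419}{514934}} = \frac{514934}{63378419}$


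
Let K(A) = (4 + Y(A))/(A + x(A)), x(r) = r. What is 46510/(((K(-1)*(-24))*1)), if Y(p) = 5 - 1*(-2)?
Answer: 23255/66 ≈ 352.35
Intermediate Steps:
Y(p) = 7 (Y(p) = 5 + 2 = 7)
K(A) = 11/(2*A) (K(A) = (4 + 7)/(A + A) = 11/((2*A)) = 11*(1/(2*A)) = 11/(2*A))
46510/(((K(-1)*(-24))*1)) = 46510/(((((11/2)/(-1))*(-24))*1)) = 46510/(((((11/2)*(-1))*(-24))*1)) = 46510/((-11/2*(-24)*1)) = 46510/((132*1)) = 46510/132 = 46510*(1/132) = 23255/66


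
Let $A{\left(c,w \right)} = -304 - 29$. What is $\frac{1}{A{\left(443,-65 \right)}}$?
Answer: $- \frac{1}{333} \approx -0.003003$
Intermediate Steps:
$A{\left(c,w \right)} = -333$ ($A{\left(c,w \right)} = -304 - 29 = -333$)
$\frac{1}{A{\left(443,-65 \right)}} = \frac{1}{-333} = - \frac{1}{333}$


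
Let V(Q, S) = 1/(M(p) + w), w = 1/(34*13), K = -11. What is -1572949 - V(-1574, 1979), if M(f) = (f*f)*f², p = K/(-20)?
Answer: -5215401014289/3315661 ≈ -1.5730e+6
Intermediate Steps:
w = 1/442 ≈ 0.0022624
p = 11/20 (p = -11/(-20) = -11*(-1/20) = 11/20 ≈ 0.55000)
M(f) = f⁴ (M(f) = f²*f² = f⁴)
V(Q, S) = 35360000/3315661 (V(Q, S) = 1/((11/20)⁴ + 1/442) = 1/(14641/160000 + 1/442) = 1/(3315661/35360000) = 35360000/3315661)
-1572949 - V(-1574, 1979) = -1572949 - 1*35360000/3315661 = -1572949 - 35360000/3315661 = -5215401014289/3315661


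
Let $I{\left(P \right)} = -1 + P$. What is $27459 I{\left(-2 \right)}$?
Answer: $-82377$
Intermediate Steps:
$27459 I{\left(-2 \right)} = 27459 \left(-1 - 2\right) = 27459 \left(-3\right) = -82377$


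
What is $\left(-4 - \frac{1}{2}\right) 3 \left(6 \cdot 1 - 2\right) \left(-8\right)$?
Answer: $432$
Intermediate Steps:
$\left(-4 - \frac{1}{2}\right) 3 \left(6 \cdot 1 - 2\right) \left(-8\right) = \left(-4 - \frac{1}{2}\right) 3 \left(6 - 2\right) \left(-8\right) = \left(-4 - \frac{1}{2}\right) 3 \cdot 4 \left(-8\right) = \left(- \frac{9}{2}\right) 3 \cdot 4 \left(-8\right) = \left(- \frac{27}{2}\right) 4 \left(-8\right) = \left(-54\right) \left(-8\right) = 432$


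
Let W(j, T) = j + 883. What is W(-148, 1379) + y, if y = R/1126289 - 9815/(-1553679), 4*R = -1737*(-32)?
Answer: 1286202946364704/1749891567231 ≈ 735.02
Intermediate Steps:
R = 13896 (R = (-1737*(-32))/4 = (¼)*55584 = 13896)
W(j, T) = 883 + j
y = 32644449919/1749891567231 (y = 13896/1126289 - 9815/(-1553679) = 13896*(1/1126289) - 9815*(-1/1553679) = 13896/1126289 + 9815/1553679 = 32644449919/1749891567231 ≈ 0.018655)
W(-148, 1379) + y = (883 - 148) + 32644449919/1749891567231 = 735 + 32644449919/1749891567231 = 1286202946364704/1749891567231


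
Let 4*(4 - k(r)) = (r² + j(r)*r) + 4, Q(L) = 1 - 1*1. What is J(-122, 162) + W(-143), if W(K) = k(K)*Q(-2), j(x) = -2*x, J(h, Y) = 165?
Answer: 165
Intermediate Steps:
Q(L) = 0 (Q(L) = 1 - 1 = 0)
k(r) = 3 + r²/4 (k(r) = 4 - ((r² + (-2*r)*r) + 4)/4 = 4 - ((r² - 2*r²) + 4)/4 = 4 - (-r² + 4)/4 = 4 - (4 - r²)/4 = 4 + (-1 + r²/4) = 3 + r²/4)
W(K) = 0 (W(K) = (3 + K²/4)*0 = 0)
J(-122, 162) + W(-143) = 165 + 0 = 165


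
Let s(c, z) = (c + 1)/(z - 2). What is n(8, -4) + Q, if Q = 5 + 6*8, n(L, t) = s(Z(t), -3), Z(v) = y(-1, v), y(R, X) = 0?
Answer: 264/5 ≈ 52.800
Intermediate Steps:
Z(v) = 0
s(c, z) = (1 + c)/(-2 + z)
n(L, t) = -1/5 (n(L, t) = (1 + 0)/(-2 - 3) = 1/(-5) = -1/5*1 = -1/5)
Q = 53 (Q = 5 + 48 = 53)
n(8, -4) + Q = -1/5 + 53 = 264/5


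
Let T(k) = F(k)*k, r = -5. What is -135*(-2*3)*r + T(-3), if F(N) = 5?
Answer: -4065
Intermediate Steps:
T(k) = 5*k
-135*(-2*3)*r + T(-3) = -135*(-2*3)*(-5) + 5*(-3) = -(-810)*(-5) - 15 = -135*30 - 15 = -4050 - 15 = -4065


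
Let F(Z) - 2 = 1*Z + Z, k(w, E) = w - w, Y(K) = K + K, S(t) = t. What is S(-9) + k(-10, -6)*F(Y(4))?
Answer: -9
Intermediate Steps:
Y(K) = 2*K
k(w, E) = 0
F(Z) = 2 + 2*Z (F(Z) = 2 + (1*Z + Z) = 2 + (Z + Z) = 2 + 2*Z)
S(-9) + k(-10, -6)*F(Y(4)) = -9 + 0*(2 + 2*(2*4)) = -9 + 0*(2 + 2*8) = -9 + 0*(2 + 16) = -9 + 0*18 = -9 + 0 = -9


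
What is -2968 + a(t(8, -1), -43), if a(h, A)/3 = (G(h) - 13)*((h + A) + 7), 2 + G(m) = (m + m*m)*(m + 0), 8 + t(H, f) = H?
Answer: -1348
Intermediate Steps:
t(H, f) = -8 + H
G(m) = -2 + m*(m + m**2) (G(m) = -2 + (m + m*m)*(m + 0) = -2 + (m + m**2)*m = -2 + m*(m + m**2))
a(h, A) = 3*(-15 + h**2 + h**3)*(7 + A + h) (a(h, A) = 3*(((-2 + h**2 + h**3) - 13)*((h + A) + 7)) = 3*((-15 + h**2 + h**3)*((A + h) + 7)) = 3*((-15 + h**2 + h**3)*(7 + A + h)) = 3*(-15 + h**2 + h**3)*(7 + A + h))
-2968 + a(t(8, -1), -43) = -2968 + (-315 - 45*(-43) - 45*(-8 + 8) + 3*(-8 + 8)**4 + 21*(-8 + 8)**2 + 24*(-8 + 8)**3 + 3*(-43)*(-8 + 8)**2 + 3*(-43)*(-8 + 8)**3) = -2968 + (-315 + 1935 - 45*0 + 3*0**4 + 21*0**2 + 24*0**3 + 3*(-43)*0**2 + 3*(-43)*0**3) = -2968 + (-315 + 1935 + 0 + 3*0 + 21*0 + 24*0 + 3*(-43)*0 + 3*(-43)*0) = -2968 + (-315 + 1935 + 0 + 0 + 0 + 0 + 0 + 0) = -2968 + 1620 = -1348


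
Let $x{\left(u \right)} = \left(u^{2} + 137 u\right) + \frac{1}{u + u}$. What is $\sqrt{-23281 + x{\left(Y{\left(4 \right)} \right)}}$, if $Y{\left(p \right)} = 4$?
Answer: $\frac{i \sqrt{363470}}{4} \approx 150.72 i$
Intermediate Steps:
$x{\left(u \right)} = u^{2} + \frac{1}{2 u} + 137 u$ ($x{\left(u \right)} = \left(u^{2} + 137 u\right) + \frac{1}{2 u} = u^{2} + \frac{1}{2 u} + 137 u$)
$\sqrt{-23281 + x{\left(Y{\left(4 \right)} \right)}} = \sqrt{-23281 + \left(4^{2} + \frac{1}{2 \cdot 4} + 137 \cdot 4\right)} = \sqrt{-23281 + \left(16 + \frac{1}{2} \cdot \frac{1}{4} + 548\right)} = \sqrt{-23281 + \left(16 + \frac{1}{8} + 548\right)} = \sqrt{-23281 + \frac{4513}{8}} = \sqrt{- \frac{181735}{8}} = \frac{i \sqrt{363470}}{4}$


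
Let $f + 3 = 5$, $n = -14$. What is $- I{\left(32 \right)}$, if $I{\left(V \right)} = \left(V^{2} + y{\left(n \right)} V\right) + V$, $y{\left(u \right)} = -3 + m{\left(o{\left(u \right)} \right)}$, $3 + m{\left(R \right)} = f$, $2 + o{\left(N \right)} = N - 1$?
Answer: $-928$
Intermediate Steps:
$f = 2$ ($f = -3 + 5 = 2$)
$o{\left(N \right)} = -3 + N$ ($o{\left(N \right)} = -2 + \left(N - 1\right) = -2 + \left(-1 + N\right) = -3 + N$)
$m{\left(R \right)} = -1$ ($m{\left(R \right)} = -3 + 2 = -1$)
$y{\left(u \right)} = -4$ ($y{\left(u \right)} = -3 - 1 = -4$)
$I{\left(V \right)} = V^{2} - 3 V$ ($I{\left(V \right)} = \left(V^{2} - 4 V\right) + V = V^{2} - 3 V$)
$- I{\left(32 \right)} = - 32 \left(-3 + 32\right) = - 32 \cdot 29 = \left(-1\right) 928 = -928$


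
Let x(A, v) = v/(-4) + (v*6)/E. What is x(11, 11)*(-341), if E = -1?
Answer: 93775/4 ≈ 23444.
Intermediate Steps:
x(A, v) = -25*v/4 (x(A, v) = v/(-4) + (v*6)/(-1) = v*(-¼) + (6*v)*(-1) = -v/4 - 6*v = -25*v/4)
x(11, 11)*(-341) = -25/4*11*(-341) = -275/4*(-341) = 93775/4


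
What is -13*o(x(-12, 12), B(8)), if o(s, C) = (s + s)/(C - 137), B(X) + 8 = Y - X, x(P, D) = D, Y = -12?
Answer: 104/55 ≈ 1.8909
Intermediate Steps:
B(X) = -20 - X (B(X) = -8 + (-12 - X) = -20 - X)
o(s, C) = 2*s/(-137 + C) (o(s, C) = (2*s)/(-137 + C) = 2*s/(-137 + C))
-13*o(x(-12, 12), B(8)) = -26*12/(-137 + (-20 - 1*8)) = -26*12/(-137 + (-20 - 8)) = -26*12/(-137 - 28) = -26*12/(-165) = -26*12*(-1)/165 = -13*(-8/55) = 104/55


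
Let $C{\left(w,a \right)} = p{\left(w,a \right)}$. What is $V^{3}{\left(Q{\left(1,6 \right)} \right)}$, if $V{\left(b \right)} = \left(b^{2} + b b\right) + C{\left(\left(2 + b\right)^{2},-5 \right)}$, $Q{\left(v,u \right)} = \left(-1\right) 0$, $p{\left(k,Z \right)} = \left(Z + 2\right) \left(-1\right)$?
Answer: $27$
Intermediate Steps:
$p{\left(k,Z \right)} = -2 - Z$ ($p{\left(k,Z \right)} = \left(2 + Z\right) \left(-1\right) = -2 - Z$)
$Q{\left(v,u \right)} = 0$
$C{\left(w,a \right)} = -2 - a$
$V{\left(b \right)} = 3 + 2 b^{2}$ ($V{\left(b \right)} = \left(b^{2} + b b\right) - -3 = \left(b^{2} + b^{2}\right) + \left(-2 + 5\right) = 2 b^{2} + 3 = 3 + 2 b^{2}$)
$V^{3}{\left(Q{\left(1,6 \right)} \right)} = \left(3 + 2 \cdot 0^{2}\right)^{3} = \left(3 + 2 \cdot 0\right)^{3} = \left(3 + 0\right)^{3} = 3^{3} = 27$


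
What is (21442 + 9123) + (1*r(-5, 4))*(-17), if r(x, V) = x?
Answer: 30650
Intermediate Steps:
(21442 + 9123) + (1*r(-5, 4))*(-17) = (21442 + 9123) + (1*(-5))*(-17) = 30565 - 5*(-17) = 30565 + 85 = 30650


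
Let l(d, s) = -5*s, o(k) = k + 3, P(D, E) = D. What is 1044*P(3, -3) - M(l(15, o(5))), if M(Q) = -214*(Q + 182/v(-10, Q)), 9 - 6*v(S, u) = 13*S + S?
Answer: -575084/149 ≈ -3859.6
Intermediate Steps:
v(S, u) = 3/2 - 7*S/3 (v(S, u) = 3/2 - (13*S + S)/6 = 3/2 - 7*S/3)
o(k) = 3 + k
M(Q) = -233688/149 - 214*Q (M(Q) = -214*(Q + 182/(3/2 - 7/3*(-10))) = -214*(Q + 182/(3/2 + 70/3)) = -214*(Q + 182/(149/6)) = -214*(Q + 182*(6/149)) = -214*(Q + 1092/149) = -214*(1092/149 + Q) = -233688/149 - 214*Q)
1044*P(3, -3) - M(l(15, o(5))) = 1044*3 - (-233688/149 - (-1070)*(3 + 5)) = 3132 - (-233688/149 - (-1070)*8) = 3132 - (-233688/149 - 214*(-40)) = 3132 - (-233688/149 + 8560) = 3132 - 1*1041752/149 = 3132 - 1041752/149 = -575084/149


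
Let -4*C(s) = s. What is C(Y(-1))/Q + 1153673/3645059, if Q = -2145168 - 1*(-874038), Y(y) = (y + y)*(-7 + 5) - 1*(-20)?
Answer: 244415038474/772223974445 ≈ 0.31651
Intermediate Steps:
Y(y) = 20 - 4*y (Y(y) = (2*y)*(-2) + 20 = -4*y + 20 = 20 - 4*y)
C(s) = -s/4
Q = -1271130 (Q = -2145168 + 874038 = -1271130)
C(Y(-1))/Q + 1153673/3645059 = -(20 - 4*(-1))/4/(-1271130) + 1153673/3645059 = -(20 + 4)/4*(-1/1271130) + 1153673*(1/3645059) = -¼*24*(-1/1271130) + 1153673/3645059 = -6*(-1/1271130) + 1153673/3645059 = 1/211855 + 1153673/3645059 = 244415038474/772223974445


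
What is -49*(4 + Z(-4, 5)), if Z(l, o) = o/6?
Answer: -1421/6 ≈ -236.83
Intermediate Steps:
Z(l, o) = o/6 (Z(l, o) = o*(⅙) = o/6)
-49*(4 + Z(-4, 5)) = -49*(4 + (⅙)*5) = -49*(4 + ⅚) = -49*29/6 = -1421/6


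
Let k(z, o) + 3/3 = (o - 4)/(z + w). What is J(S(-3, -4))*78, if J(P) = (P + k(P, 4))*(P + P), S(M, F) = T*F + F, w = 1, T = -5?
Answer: 37440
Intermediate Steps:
S(M, F) = -4*F (S(M, F) = -5*F + F = -4*F)
k(z, o) = -1 + (-4 + o)/(1 + z) (k(z, o) = -1 + (o - 4)/(z + 1) = -1 + (-4 + o)/(1 + z))
J(P) = 2*P*(P + (-1 - P)/(1 + P)) (J(P) = (P + (-5 + 4 - P)/(1 + P))*(P + P) = (P + (-1 - P)/(1 + P))*(2*P) = 2*P*(P + (-1 - P)/(1 + P)))
J(S(-3, -4))*78 = (2*(-4*(-4))*(-1 - 4*(-4)))*78 = (2*16*(-1 + 16))*78 = (2*16*15)*78 = 480*78 = 37440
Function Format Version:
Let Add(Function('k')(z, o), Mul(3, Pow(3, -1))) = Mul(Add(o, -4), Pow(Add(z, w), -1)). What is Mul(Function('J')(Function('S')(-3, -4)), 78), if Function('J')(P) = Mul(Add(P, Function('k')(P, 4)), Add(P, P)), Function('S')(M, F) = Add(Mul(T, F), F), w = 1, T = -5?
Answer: 37440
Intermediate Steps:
Function('S')(M, F) = Mul(-4, F) (Function('S')(M, F) = Add(Mul(-5, F), F) = Mul(-4, F))
Function('k')(z, o) = Add(-1, Mul(Pow(Add(1, z), -1), Add(-4, o))) (Function('k')(z, o) = Add(-1, Mul(Add(o, -4), Pow(Add(z, 1), -1))) = Add(-1, Mul(Add(-4, o), Pow(Add(1, z), -1))) = Add(-1, Mul(Pow(Add(1, z), -1), Add(-4, o))))
Function('J')(P) = Mul(2, P, Add(P, Mul(Pow(Add(1, P), -1), Add(-1, Mul(-1, P))))) (Function('J')(P) = Mul(Add(P, Mul(Pow(Add(1, P), -1), Add(-5, 4, Mul(-1, P)))), Add(P, P)) = Mul(Add(P, Mul(Pow(Add(1, P), -1), Add(-1, Mul(-1, P)))), Mul(2, P)) = Mul(2, P, Add(P, Mul(Pow(Add(1, P), -1), Add(-1, Mul(-1, P))))))
Mul(Function('J')(Function('S')(-3, -4)), 78) = Mul(Mul(2, Mul(-4, -4), Add(-1, Mul(-4, -4))), 78) = Mul(Mul(2, 16, Add(-1, 16)), 78) = Mul(Mul(2, 16, 15), 78) = Mul(480, 78) = 37440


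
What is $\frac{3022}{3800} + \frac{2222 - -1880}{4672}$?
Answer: $\frac{1856649}{1109600} \approx 1.6733$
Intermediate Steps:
$\frac{3022}{3800} + \frac{2222 - -1880}{4672} = 3022 \cdot \frac{1}{3800} + \left(2222 + 1880\right) \frac{1}{4672} = \frac{1511}{1900} + 4102 \cdot \frac{1}{4672} = \frac{1511}{1900} + \frac{2051}{2336} = \frac{1856649}{1109600}$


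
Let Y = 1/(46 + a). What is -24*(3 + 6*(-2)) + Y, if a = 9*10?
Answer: 29377/136 ≈ 216.01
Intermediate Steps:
a = 90
Y = 1/136 (Y = 1/(46 + 90) = 1/136 ≈ 0.0073529)
-24*(3 + 6*(-2)) + Y = -24*(3 + 6*(-2)) + 1/136 = -24*(3 - 12) + 1/136 = -24*(-9) + 1/136 = 216 + 1/136 = 29377/136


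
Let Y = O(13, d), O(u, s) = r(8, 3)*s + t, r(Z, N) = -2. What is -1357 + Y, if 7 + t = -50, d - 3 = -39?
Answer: -1342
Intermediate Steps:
d = -36 (d = 3 - 39 = -36)
t = -57 (t = -7 - 50 = -57)
O(u, s) = -57 - 2*s (O(u, s) = -2*s - 57 = -57 - 2*s)
Y = 15 (Y = -57 - 2*(-36) = -57 + 72 = 15)
-1357 + Y = -1357 + 15 = -1342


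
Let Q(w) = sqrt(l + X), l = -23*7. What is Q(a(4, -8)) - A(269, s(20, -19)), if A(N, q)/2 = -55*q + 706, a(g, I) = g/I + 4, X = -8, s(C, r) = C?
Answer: 788 + 13*I ≈ 788.0 + 13.0*I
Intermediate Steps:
l = -161
a(g, I) = 4 + g/I
Q(w) = 13*I (Q(w) = sqrt(-161 - 8) = sqrt(-169) = 13*I)
A(N, q) = 1412 - 110*q (A(N, q) = 2*(-55*q + 706) = 2*(706 - 55*q) = 1412 - 110*q)
Q(a(4, -8)) - A(269, s(20, -19)) = 13*I - (1412 - 110*20) = 13*I - (1412 - 2200) = 13*I - 1*(-788) = 13*I + 788 = 788 + 13*I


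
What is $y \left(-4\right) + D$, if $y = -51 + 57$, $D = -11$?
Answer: $-35$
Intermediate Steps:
$y = 6$
$y \left(-4\right) + D = 6 \left(-4\right) - 11 = -24 - 11 = -35$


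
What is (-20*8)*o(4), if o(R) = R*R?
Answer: -2560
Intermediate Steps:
o(R) = R²
(-20*8)*o(4) = -20*8*4² = -160*16 = -2560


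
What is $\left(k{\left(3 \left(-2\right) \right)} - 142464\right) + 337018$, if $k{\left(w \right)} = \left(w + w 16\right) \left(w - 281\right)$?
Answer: $223828$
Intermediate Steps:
$k{\left(w \right)} = 17 w \left(-281 + w\right)$ ($k{\left(w \right)} = \left(w + 16 w\right) \left(-281 + w\right) = 17 w \left(-281 + w\right)$)
$\left(k{\left(3 \left(-2\right) \right)} - 142464\right) + 337018 = \left(17 \cdot 3 \left(-2\right) \left(-281 + 3 \left(-2\right)\right) - 142464\right) + 337018 = \left(17 \left(-6\right) \left(-281 - 6\right) - 142464\right) + 337018 = \left(17 \left(-6\right) \left(-287\right) - 142464\right) + 337018 = \left(29274 - 142464\right) + 337018 = -113190 + 337018 = 223828$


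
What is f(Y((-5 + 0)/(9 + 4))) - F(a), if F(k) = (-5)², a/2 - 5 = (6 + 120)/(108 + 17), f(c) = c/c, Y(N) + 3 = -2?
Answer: -24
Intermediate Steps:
Y(N) = -5 (Y(N) = -3 - 2 = -5)
f(c) = 1
a = 1502/125 (a = 10 + 2*((6 + 120)/(108 + 17)) = 10 + 2*(126/125) = 10 + 252/125 = 1502/125 ≈ 12.016)
F(k) = 25
f(Y((-5 + 0)/(9 + 4))) - F(a) = 1 - 1*25 = 1 - 25 = -24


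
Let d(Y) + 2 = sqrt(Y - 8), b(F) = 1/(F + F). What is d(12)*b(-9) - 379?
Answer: -379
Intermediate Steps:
b(F) = 1/(2*F)
d(Y) = -2 + sqrt(-8 + Y) (d(Y) = -2 + sqrt(Y - 8) = -2 + sqrt(-8 + Y))
d(12)*b(-9) - 379 = (-2 + sqrt(-8 + 12))*((1/2)/(-9)) - 379 = (-2 + sqrt(4))*((1/2)*(-1/9)) - 379 = (-2 + 2)*(-1/18) - 379 = 0*(-1/18) - 379 = 0 - 379 = -379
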